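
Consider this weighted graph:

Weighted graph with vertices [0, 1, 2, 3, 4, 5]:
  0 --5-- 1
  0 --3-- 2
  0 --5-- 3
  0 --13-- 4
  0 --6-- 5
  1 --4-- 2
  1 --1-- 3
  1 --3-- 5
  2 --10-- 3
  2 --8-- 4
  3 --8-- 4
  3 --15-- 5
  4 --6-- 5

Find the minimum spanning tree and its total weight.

Applying Kruskal's algorithm (sort edges by weight, add if no cycle):
  Add (1,3) w=1
  Add (0,2) w=3
  Add (1,5) w=3
  Add (1,2) w=4
  Skip (0,1) w=5 (creates cycle)
  Skip (0,3) w=5 (creates cycle)
  Skip (0,5) w=6 (creates cycle)
  Add (4,5) w=6
  Skip (2,4) w=8 (creates cycle)
  Skip (3,4) w=8 (creates cycle)
  Skip (2,3) w=10 (creates cycle)
  Skip (0,4) w=13 (creates cycle)
  Skip (3,5) w=15 (creates cycle)
MST weight = 17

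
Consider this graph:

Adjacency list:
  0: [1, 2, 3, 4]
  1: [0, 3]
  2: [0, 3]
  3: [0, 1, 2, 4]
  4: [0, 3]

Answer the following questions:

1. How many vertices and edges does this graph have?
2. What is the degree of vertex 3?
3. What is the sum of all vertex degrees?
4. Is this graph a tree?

Count: 5 vertices, 7 edges.
Vertex 3 has neighbors [0, 1, 2, 4], degree = 4.
Handshaking lemma: 2 * 7 = 14.
A tree on 5 vertices has 4 edges. This graph has 7 edges (3 extra). Not a tree.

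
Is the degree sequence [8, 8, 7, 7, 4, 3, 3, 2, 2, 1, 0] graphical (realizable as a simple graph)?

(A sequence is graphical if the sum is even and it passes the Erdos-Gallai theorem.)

Sum of degrees = 45. Sum is odd, so the sequence is NOT graphical.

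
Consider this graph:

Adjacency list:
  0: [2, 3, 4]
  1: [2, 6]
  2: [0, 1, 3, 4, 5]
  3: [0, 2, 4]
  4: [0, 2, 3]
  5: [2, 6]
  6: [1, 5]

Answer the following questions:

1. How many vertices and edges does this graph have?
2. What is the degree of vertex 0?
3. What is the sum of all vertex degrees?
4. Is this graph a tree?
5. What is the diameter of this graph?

Count: 7 vertices, 10 edges.
Vertex 0 has neighbors [2, 3, 4], degree = 3.
Handshaking lemma: 2 * 10 = 20.
A tree on 7 vertices has 6 edges. This graph has 10 edges (4 extra). Not a tree.
Diameter (longest shortest path) = 3.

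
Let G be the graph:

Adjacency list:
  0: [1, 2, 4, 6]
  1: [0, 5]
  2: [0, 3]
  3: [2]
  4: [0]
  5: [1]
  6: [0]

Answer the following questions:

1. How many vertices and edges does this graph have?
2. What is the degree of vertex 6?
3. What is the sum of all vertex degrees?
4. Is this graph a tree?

Count: 7 vertices, 6 edges.
Vertex 6 has neighbors [0], degree = 1.
Handshaking lemma: 2 * 6 = 12.
A graph is a tree iff it is connected and has exactly n-1 edges. This graph is connected (all 7 vertices in one component) and has 7-1 = 6 edges. It is a tree.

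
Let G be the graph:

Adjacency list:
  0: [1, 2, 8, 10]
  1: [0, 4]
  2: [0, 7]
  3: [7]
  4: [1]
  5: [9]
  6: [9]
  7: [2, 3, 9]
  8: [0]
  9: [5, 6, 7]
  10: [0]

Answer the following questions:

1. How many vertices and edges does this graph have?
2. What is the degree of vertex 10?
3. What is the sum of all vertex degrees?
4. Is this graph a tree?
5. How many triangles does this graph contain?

Count: 11 vertices, 10 edges.
Vertex 10 has neighbors [0], degree = 1.
Handshaking lemma: 2 * 10 = 20.
A graph is a tree iff it is connected and has exactly n-1 edges. This graph is connected (all 11 vertices in one component) and has 11-1 = 10 edges. It is a tree.
Number of triangles = 0.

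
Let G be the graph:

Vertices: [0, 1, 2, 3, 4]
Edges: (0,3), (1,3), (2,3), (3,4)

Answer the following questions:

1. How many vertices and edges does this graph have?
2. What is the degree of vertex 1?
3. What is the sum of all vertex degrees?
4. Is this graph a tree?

Count: 5 vertices, 4 edges.
Vertex 1 has neighbors [3], degree = 1.
Handshaking lemma: 2 * 4 = 8.
A graph is a tree iff it is connected and has exactly n-1 edges. This graph is connected (all 5 vertices in one component) and has 5-1 = 4 edges. It is a tree.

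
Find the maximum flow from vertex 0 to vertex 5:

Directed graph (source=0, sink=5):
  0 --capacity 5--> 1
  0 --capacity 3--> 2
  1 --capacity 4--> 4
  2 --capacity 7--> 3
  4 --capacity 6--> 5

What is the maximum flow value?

Computing max flow:
  Flow on (0->1): 4/5
  Flow on (1->4): 4/4
  Flow on (4->5): 4/6
Maximum flow = 4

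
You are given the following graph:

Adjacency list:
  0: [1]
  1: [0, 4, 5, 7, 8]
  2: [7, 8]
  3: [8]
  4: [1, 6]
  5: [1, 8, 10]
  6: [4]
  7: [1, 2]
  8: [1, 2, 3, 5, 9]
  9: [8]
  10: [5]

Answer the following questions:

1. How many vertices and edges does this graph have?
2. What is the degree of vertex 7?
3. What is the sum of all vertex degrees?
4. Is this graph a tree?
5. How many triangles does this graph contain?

Count: 11 vertices, 12 edges.
Vertex 7 has neighbors [1, 2], degree = 2.
Handshaking lemma: 2 * 12 = 24.
A tree on 11 vertices has 10 edges. This graph has 12 edges (2 extra). Not a tree.
Number of triangles = 1.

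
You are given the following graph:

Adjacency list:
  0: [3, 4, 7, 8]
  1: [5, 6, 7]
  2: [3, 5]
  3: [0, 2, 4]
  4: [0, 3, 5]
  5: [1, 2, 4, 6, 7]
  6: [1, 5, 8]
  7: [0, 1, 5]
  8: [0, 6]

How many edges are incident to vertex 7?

Vertex 7 has neighbors [0, 1, 5], so deg(7) = 3.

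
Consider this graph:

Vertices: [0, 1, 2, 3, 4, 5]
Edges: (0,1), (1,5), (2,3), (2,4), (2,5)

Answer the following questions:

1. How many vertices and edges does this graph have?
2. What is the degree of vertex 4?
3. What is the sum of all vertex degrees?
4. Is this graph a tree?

Count: 6 vertices, 5 edges.
Vertex 4 has neighbors [2], degree = 1.
Handshaking lemma: 2 * 5 = 10.
A graph is a tree iff it is connected and has exactly n-1 edges. This graph is connected (all 6 vertices in one component) and has 6-1 = 5 edges. It is a tree.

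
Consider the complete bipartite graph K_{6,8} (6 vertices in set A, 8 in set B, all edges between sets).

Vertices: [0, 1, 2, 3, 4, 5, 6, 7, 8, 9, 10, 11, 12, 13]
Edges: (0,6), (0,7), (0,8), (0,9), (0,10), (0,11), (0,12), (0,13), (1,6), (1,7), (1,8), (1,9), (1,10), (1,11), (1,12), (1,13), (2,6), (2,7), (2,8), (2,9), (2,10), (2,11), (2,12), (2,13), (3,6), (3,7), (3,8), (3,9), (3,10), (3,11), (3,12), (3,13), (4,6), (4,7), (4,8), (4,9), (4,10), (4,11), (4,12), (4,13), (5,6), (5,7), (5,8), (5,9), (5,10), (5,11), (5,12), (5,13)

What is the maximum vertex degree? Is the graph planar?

Set-A vertices have degree 8; set-B vertices have degree 6. Maximum degree = max(6,8) = 8.
K_{6,8} contains K_{3,3} as a subgraph (since both sides have >= 3 vertices); by Kuratowski's theorem it is not planar.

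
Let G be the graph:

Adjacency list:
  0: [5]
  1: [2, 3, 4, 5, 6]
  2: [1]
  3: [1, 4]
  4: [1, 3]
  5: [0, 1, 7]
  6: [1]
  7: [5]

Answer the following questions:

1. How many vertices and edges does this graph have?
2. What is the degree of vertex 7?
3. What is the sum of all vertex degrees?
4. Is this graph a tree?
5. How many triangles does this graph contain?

Count: 8 vertices, 8 edges.
Vertex 7 has neighbors [5], degree = 1.
Handshaking lemma: 2 * 8 = 16.
A tree on 8 vertices has 7 edges. This graph has 8 edges (1 extra). Not a tree.
Number of triangles = 1.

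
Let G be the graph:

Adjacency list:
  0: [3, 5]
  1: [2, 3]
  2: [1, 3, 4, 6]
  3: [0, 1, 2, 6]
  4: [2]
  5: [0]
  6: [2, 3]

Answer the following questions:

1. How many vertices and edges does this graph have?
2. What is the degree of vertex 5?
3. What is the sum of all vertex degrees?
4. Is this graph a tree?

Count: 7 vertices, 8 edges.
Vertex 5 has neighbors [0], degree = 1.
Handshaking lemma: 2 * 8 = 16.
A tree on 7 vertices has 6 edges. This graph has 8 edges (2 extra). Not a tree.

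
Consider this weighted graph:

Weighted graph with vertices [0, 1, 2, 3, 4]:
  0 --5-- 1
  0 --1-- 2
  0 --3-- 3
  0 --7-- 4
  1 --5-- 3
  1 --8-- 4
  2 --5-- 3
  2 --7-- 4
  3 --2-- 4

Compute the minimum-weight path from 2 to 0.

Using Dijkstra's algorithm from vertex 2:
Shortest path: 2 -> 0
Total weight: 1 = 1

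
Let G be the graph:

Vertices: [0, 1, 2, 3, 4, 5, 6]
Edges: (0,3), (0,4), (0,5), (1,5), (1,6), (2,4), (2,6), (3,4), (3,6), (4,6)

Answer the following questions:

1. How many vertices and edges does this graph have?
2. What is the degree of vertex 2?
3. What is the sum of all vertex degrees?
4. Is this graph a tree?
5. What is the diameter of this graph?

Count: 7 vertices, 10 edges.
Vertex 2 has neighbors [4, 6], degree = 2.
Handshaking lemma: 2 * 10 = 20.
A tree on 7 vertices has 6 edges. This graph has 10 edges (4 extra). Not a tree.
Diameter (longest shortest path) = 3.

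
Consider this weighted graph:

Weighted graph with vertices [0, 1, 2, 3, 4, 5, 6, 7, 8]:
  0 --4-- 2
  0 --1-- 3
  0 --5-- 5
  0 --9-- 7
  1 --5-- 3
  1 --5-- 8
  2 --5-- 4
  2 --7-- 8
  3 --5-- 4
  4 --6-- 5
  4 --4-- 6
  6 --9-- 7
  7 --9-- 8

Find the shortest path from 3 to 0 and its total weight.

Using Dijkstra's algorithm from vertex 3:
Shortest path: 3 -> 0
Total weight: 1 = 1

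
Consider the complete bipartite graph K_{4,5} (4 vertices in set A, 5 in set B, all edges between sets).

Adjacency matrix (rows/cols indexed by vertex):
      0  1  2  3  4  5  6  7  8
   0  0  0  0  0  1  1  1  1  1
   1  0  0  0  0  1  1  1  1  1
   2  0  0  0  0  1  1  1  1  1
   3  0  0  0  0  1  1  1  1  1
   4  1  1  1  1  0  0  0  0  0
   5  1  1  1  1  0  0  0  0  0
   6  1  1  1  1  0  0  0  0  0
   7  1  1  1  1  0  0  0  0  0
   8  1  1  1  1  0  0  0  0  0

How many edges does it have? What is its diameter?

K_{4,5} has 4 * 5 = 20 edges.
Any vertex reaches any opposite-side vertex in 1 step; same-side vertices reach in 2 steps via any opposite-side vertex.
Diameter = 2.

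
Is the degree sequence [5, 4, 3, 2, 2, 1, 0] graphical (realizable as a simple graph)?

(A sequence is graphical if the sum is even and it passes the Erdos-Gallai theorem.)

Sum of degrees = 17. Sum is odd, so the sequence is NOT graphical.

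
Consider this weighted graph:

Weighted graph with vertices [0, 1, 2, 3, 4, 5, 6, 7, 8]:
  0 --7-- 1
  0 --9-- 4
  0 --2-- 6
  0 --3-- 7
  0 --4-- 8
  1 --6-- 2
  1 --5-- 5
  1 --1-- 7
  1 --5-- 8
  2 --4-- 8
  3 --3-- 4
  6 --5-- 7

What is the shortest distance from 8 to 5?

Using Dijkstra's algorithm from vertex 8:
Shortest path: 8 -> 1 -> 5
Total weight: 5 + 5 = 10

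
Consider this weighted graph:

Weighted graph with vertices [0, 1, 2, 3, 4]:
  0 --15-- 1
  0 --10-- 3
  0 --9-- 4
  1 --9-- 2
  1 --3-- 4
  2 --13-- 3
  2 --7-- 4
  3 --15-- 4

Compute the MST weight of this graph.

Applying Kruskal's algorithm (sort edges by weight, add if no cycle):
  Add (1,4) w=3
  Add (2,4) w=7
  Add (0,4) w=9
  Skip (1,2) w=9 (creates cycle)
  Add (0,3) w=10
  Skip (2,3) w=13 (creates cycle)
  Skip (0,1) w=15 (creates cycle)
  Skip (3,4) w=15 (creates cycle)
MST weight = 29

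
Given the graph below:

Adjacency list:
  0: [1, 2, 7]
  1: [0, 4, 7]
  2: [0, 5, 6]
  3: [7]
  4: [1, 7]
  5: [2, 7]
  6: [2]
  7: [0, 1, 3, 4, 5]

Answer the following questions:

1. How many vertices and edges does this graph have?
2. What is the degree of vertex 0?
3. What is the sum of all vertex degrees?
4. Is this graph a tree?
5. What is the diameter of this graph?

Count: 8 vertices, 10 edges.
Vertex 0 has neighbors [1, 2, 7], degree = 3.
Handshaking lemma: 2 * 10 = 20.
A tree on 8 vertices has 7 edges. This graph has 10 edges (3 extra). Not a tree.
Diameter (longest shortest path) = 4.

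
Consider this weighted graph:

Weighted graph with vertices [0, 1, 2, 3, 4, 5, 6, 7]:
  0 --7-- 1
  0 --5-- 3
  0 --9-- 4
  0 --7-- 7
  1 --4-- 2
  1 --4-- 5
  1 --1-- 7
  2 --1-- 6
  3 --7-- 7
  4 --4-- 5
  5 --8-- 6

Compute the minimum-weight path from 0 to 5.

Using Dijkstra's algorithm from vertex 0:
Shortest path: 0 -> 1 -> 5
Total weight: 7 + 4 = 11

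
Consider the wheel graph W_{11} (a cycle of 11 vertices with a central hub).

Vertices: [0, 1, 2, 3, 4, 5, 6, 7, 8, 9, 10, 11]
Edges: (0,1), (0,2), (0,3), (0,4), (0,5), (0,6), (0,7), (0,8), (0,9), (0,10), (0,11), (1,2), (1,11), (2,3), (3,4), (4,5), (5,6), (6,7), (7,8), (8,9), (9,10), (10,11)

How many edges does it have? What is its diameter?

Wheel graph W_{11}: 11 cycle edges + 11 spoke edges = 22 edges.
The hub is distance 1 from all cycle vertices. Max distance between cycle vertices through hub is 2.
Diameter = 2.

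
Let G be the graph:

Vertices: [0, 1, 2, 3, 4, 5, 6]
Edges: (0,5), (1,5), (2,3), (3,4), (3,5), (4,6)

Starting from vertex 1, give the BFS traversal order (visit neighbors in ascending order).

BFS from vertex 1 (neighbors processed in ascending order):
Visit order: 1, 5, 0, 3, 2, 4, 6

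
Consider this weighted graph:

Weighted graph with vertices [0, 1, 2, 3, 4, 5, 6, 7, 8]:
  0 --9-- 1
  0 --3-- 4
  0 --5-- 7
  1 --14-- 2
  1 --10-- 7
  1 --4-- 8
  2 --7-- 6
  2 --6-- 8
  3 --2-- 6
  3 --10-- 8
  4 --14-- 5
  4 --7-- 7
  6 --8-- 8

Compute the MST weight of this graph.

Applying Kruskal's algorithm (sort edges by weight, add if no cycle):
  Add (3,6) w=2
  Add (0,4) w=3
  Add (1,8) w=4
  Add (0,7) w=5
  Add (2,8) w=6
  Add (2,6) w=7
  Skip (4,7) w=7 (creates cycle)
  Skip (6,8) w=8 (creates cycle)
  Add (0,1) w=9
  Skip (1,7) w=10 (creates cycle)
  Skip (3,8) w=10 (creates cycle)
  Skip (1,2) w=14 (creates cycle)
  Add (4,5) w=14
MST weight = 50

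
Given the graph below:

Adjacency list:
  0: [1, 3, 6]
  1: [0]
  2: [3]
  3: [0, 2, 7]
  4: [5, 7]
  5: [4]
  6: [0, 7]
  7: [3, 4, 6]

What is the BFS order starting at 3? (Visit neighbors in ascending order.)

BFS from vertex 3 (neighbors processed in ascending order):
Visit order: 3, 0, 2, 7, 1, 6, 4, 5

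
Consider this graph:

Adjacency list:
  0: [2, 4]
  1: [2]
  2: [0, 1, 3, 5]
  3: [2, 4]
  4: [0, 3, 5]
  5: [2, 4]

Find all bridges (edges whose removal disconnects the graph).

A bridge is an edge whose removal increases the number of connected components.
Bridges found: (1,2)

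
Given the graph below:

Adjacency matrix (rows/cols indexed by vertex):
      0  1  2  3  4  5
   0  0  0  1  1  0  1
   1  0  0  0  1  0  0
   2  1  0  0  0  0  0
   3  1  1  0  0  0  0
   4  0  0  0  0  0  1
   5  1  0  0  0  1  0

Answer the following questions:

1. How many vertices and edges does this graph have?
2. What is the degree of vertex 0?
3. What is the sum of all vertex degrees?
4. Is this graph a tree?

Count: 6 vertices, 5 edges.
Vertex 0 has neighbors [2, 3, 5], degree = 3.
Handshaking lemma: 2 * 5 = 10.
A graph is a tree iff it is connected and has exactly n-1 edges. This graph is connected (all 6 vertices in one component) and has 6-1 = 5 edges. It is a tree.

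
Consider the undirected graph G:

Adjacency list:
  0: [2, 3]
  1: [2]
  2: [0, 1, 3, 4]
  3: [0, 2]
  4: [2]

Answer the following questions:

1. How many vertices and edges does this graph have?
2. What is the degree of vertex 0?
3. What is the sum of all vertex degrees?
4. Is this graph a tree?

Count: 5 vertices, 5 edges.
Vertex 0 has neighbors [2, 3], degree = 2.
Handshaking lemma: 2 * 5 = 10.
A tree on 5 vertices has 4 edges. This graph has 5 edges (1 extra). Not a tree.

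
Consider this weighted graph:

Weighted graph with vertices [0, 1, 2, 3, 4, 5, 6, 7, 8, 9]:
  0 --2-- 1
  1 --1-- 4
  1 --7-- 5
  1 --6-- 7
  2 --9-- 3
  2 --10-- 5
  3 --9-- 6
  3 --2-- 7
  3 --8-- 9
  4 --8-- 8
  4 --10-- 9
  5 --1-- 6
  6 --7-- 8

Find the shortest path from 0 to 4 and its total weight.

Using Dijkstra's algorithm from vertex 0:
Shortest path: 0 -> 1 -> 4
Total weight: 2 + 1 = 3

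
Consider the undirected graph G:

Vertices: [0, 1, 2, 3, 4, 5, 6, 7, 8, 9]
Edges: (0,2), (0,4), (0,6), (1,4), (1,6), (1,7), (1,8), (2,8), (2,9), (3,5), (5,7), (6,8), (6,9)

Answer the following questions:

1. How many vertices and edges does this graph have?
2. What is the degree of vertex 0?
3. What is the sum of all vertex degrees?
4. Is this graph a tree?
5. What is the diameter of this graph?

Count: 10 vertices, 13 edges.
Vertex 0 has neighbors [2, 4, 6], degree = 3.
Handshaking lemma: 2 * 13 = 26.
A tree on 10 vertices has 9 edges. This graph has 13 edges (4 extra). Not a tree.
Diameter (longest shortest path) = 5.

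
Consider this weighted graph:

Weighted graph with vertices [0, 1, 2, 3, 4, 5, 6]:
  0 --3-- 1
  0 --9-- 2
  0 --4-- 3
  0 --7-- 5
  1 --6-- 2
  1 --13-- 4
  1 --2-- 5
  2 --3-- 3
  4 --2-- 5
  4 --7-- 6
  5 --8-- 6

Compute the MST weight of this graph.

Applying Kruskal's algorithm (sort edges by weight, add if no cycle):
  Add (1,5) w=2
  Add (4,5) w=2
  Add (0,1) w=3
  Add (2,3) w=3
  Add (0,3) w=4
  Skip (1,2) w=6 (creates cycle)
  Skip (0,5) w=7 (creates cycle)
  Add (4,6) w=7
  Skip (5,6) w=8 (creates cycle)
  Skip (0,2) w=9 (creates cycle)
  Skip (1,4) w=13 (creates cycle)
MST weight = 21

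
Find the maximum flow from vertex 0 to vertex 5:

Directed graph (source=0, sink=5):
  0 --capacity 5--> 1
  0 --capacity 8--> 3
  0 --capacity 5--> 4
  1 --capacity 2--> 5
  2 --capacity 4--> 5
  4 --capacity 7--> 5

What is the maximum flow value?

Computing max flow:
  Flow on (0->1): 2/5
  Flow on (0->4): 5/5
  Flow on (1->5): 2/2
  Flow on (4->5): 5/7
Maximum flow = 7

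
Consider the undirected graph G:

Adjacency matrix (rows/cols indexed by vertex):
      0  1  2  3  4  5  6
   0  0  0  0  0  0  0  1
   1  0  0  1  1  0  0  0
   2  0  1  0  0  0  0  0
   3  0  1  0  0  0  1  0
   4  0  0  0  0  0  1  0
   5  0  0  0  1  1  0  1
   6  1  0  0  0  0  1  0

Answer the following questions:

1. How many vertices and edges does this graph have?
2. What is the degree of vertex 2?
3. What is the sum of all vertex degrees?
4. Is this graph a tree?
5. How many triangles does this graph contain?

Count: 7 vertices, 6 edges.
Vertex 2 has neighbors [1], degree = 1.
Handshaking lemma: 2 * 6 = 12.
A graph is a tree iff it is connected and has exactly n-1 edges. This graph is connected (all 7 vertices in one component) and has 7-1 = 6 edges. It is a tree.
Number of triangles = 0.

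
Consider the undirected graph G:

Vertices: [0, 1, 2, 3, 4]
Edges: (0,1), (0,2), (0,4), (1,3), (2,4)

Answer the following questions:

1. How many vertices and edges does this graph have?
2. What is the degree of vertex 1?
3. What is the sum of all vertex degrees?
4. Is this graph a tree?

Count: 5 vertices, 5 edges.
Vertex 1 has neighbors [0, 3], degree = 2.
Handshaking lemma: 2 * 5 = 10.
A tree on 5 vertices has 4 edges. This graph has 5 edges (1 extra). Not a tree.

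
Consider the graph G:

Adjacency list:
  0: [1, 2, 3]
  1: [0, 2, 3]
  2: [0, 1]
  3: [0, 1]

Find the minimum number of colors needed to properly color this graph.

The graph has a maximum clique of size 3 (lower bound on chromatic number).
A valid 3-coloring: {0: 0, 1: 1, 2: 2, 3: 2}.
Chromatic number = 3.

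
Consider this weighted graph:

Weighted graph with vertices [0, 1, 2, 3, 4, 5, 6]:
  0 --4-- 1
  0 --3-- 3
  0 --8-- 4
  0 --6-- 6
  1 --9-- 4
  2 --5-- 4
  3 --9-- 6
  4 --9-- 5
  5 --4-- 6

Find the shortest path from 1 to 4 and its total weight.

Using Dijkstra's algorithm from vertex 1:
Shortest path: 1 -> 4
Total weight: 9 = 9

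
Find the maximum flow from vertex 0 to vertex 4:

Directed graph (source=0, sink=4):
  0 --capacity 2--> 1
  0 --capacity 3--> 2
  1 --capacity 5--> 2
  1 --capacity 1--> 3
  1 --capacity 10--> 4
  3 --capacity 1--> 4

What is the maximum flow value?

Computing max flow:
  Flow on (0->1): 2/2
  Flow on (1->4): 2/10
Maximum flow = 2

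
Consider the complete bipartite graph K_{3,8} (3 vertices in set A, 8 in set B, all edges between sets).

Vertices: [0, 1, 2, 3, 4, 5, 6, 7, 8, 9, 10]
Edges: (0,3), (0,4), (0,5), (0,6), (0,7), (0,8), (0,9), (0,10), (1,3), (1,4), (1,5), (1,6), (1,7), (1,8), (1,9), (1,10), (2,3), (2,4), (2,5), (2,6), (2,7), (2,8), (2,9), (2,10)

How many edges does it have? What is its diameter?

K_{3,8} has 3 * 8 = 24 edges.
Any vertex reaches any opposite-side vertex in 1 step; same-side vertices reach in 2 steps via any opposite-side vertex.
Diameter = 2.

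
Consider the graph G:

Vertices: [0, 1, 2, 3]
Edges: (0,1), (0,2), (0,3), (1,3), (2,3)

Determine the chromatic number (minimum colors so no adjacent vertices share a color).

The graph has a maximum clique of size 3 (lower bound on chromatic number).
A valid 3-coloring: {0: 0, 1: 2, 2: 2, 3: 1}.
Chromatic number = 3.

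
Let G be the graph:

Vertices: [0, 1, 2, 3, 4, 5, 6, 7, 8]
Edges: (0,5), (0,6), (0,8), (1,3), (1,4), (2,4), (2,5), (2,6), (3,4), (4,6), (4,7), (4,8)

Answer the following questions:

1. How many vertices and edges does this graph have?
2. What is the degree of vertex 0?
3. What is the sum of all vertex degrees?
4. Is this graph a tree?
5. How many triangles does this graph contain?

Count: 9 vertices, 12 edges.
Vertex 0 has neighbors [5, 6, 8], degree = 3.
Handshaking lemma: 2 * 12 = 24.
A tree on 9 vertices has 8 edges. This graph has 12 edges (4 extra). Not a tree.
Number of triangles = 2.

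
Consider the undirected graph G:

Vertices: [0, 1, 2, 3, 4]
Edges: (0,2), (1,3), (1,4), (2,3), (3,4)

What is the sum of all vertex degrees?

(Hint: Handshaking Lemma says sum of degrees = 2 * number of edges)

Count edges: 5 edges.
By Handshaking Lemma: sum of degrees = 2 * 5 = 10.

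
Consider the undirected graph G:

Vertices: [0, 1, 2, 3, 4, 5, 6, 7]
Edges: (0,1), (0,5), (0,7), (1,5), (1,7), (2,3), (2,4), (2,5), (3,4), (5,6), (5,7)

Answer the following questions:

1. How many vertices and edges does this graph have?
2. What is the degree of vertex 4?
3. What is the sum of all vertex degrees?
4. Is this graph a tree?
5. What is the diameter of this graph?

Count: 8 vertices, 11 edges.
Vertex 4 has neighbors [2, 3], degree = 2.
Handshaking lemma: 2 * 11 = 22.
A tree on 8 vertices has 7 edges. This graph has 11 edges (4 extra). Not a tree.
Diameter (longest shortest path) = 3.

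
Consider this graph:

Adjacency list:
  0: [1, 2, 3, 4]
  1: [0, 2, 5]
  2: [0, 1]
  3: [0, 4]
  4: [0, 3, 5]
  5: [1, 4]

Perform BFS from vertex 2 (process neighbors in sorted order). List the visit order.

BFS from vertex 2 (neighbors processed in ascending order):
Visit order: 2, 0, 1, 3, 4, 5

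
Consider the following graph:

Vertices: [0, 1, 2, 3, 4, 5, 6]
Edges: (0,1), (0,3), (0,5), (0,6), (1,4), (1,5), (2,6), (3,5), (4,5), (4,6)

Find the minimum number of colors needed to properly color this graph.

The graph has a maximum clique of size 3 (lower bound on chromatic number).
A valid 3-coloring: {0: 0, 1: 2, 2: 0, 3: 2, 4: 0, 5: 1, 6: 1}.
Chromatic number = 3.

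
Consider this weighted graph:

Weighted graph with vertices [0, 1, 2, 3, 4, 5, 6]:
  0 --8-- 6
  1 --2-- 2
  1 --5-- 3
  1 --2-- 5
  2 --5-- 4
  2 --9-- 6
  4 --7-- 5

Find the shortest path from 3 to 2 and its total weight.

Using Dijkstra's algorithm from vertex 3:
Shortest path: 3 -> 1 -> 2
Total weight: 5 + 2 = 7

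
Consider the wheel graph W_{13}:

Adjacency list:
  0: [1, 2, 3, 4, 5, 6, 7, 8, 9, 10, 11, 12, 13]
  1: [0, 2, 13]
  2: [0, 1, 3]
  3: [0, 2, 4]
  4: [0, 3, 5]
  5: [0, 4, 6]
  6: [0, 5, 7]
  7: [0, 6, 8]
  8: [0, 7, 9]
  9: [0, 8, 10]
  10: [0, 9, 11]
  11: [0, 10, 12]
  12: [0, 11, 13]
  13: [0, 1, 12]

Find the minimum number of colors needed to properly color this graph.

W_{13} = C_{13} plus a hub adjacent to every cycle vertex.
The outer cycle needs 3 colors (odd cycle); the hub is adjacent to all of them so needs a fresh color.
Chromatic number = 3 + 1 = 4.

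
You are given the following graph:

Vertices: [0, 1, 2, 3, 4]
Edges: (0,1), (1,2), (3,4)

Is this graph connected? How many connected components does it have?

Checking connectivity: the graph has 2 connected component(s).
Components: [[0, 1, 2], [3, 4]]. The graph is NOT connected.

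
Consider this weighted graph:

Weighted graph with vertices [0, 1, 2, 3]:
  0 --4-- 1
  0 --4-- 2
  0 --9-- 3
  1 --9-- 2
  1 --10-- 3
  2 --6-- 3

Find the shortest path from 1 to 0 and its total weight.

Using Dijkstra's algorithm from vertex 1:
Shortest path: 1 -> 0
Total weight: 4 = 4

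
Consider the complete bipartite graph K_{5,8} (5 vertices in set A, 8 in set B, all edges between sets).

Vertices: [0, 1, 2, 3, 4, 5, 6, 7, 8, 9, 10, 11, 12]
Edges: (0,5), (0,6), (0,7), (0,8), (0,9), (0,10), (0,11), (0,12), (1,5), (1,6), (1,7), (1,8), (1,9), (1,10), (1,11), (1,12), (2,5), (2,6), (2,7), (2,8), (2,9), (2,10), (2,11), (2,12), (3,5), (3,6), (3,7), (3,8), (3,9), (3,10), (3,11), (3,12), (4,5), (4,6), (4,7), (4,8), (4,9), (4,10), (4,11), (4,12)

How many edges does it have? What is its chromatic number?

K_{5,8} has 5 * 8 = 40 edges.
Bipartite graphs have chromatic number 2 (color each partition differently).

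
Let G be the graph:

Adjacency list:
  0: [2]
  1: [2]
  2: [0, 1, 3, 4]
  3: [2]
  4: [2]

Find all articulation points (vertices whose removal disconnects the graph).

An articulation point is a vertex whose removal disconnects the graph.
Articulation points: [2]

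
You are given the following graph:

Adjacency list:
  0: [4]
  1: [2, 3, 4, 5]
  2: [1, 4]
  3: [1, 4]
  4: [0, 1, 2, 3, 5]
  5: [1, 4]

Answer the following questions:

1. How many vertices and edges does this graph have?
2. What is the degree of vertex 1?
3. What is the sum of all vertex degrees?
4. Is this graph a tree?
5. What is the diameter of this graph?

Count: 6 vertices, 8 edges.
Vertex 1 has neighbors [2, 3, 4, 5], degree = 4.
Handshaking lemma: 2 * 8 = 16.
A tree on 6 vertices has 5 edges. This graph has 8 edges (3 extra). Not a tree.
Diameter (longest shortest path) = 2.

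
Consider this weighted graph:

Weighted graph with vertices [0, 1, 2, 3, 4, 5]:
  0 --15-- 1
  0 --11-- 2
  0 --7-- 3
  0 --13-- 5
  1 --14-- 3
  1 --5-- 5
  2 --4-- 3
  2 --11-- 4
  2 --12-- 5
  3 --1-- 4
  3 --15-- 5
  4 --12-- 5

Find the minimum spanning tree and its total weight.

Applying Kruskal's algorithm (sort edges by weight, add if no cycle):
  Add (3,4) w=1
  Add (2,3) w=4
  Add (1,5) w=5
  Add (0,3) w=7
  Skip (0,2) w=11 (creates cycle)
  Skip (2,4) w=11 (creates cycle)
  Add (2,5) w=12
  Skip (4,5) w=12 (creates cycle)
  Skip (0,5) w=13 (creates cycle)
  Skip (1,3) w=14 (creates cycle)
  Skip (0,1) w=15 (creates cycle)
  Skip (3,5) w=15 (creates cycle)
MST weight = 29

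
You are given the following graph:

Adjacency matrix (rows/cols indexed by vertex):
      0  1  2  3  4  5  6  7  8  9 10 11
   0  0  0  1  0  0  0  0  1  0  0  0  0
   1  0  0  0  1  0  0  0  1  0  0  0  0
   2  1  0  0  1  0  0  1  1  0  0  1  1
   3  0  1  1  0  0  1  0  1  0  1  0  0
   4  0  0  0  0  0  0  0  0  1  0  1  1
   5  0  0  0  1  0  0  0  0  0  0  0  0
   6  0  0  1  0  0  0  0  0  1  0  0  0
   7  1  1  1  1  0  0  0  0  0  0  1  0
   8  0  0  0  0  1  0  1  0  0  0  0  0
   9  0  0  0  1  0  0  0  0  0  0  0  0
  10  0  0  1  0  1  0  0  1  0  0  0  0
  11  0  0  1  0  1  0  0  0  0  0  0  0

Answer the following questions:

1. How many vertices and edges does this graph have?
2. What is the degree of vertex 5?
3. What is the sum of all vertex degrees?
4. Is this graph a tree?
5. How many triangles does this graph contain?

Count: 12 vertices, 17 edges.
Vertex 5 has neighbors [3], degree = 1.
Handshaking lemma: 2 * 17 = 34.
A tree on 12 vertices has 11 edges. This graph has 17 edges (6 extra). Not a tree.
Number of triangles = 4.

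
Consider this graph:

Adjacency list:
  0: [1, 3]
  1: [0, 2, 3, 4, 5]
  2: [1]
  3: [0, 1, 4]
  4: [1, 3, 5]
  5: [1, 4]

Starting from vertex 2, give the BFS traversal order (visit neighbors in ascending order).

BFS from vertex 2 (neighbors processed in ascending order):
Visit order: 2, 1, 0, 3, 4, 5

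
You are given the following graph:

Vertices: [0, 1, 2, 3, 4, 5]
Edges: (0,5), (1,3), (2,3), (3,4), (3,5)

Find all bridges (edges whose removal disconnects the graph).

A bridge is an edge whose removal increases the number of connected components.
Bridges found: (0,5), (1,3), (2,3), (3,4), (3,5)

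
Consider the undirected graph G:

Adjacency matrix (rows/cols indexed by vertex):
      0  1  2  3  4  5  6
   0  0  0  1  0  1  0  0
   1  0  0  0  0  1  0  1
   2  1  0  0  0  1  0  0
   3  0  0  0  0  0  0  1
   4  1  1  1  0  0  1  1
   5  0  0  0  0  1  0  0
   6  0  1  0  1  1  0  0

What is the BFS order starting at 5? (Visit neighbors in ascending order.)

BFS from vertex 5 (neighbors processed in ascending order):
Visit order: 5, 4, 0, 1, 2, 6, 3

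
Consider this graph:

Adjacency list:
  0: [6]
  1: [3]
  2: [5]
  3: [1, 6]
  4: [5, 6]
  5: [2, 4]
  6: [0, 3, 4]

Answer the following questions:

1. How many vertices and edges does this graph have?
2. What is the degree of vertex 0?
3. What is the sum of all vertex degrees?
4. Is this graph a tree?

Count: 7 vertices, 6 edges.
Vertex 0 has neighbors [6], degree = 1.
Handshaking lemma: 2 * 6 = 12.
A graph is a tree iff it is connected and has exactly n-1 edges. This graph is connected (all 7 vertices in one component) and has 7-1 = 6 edges. It is a tree.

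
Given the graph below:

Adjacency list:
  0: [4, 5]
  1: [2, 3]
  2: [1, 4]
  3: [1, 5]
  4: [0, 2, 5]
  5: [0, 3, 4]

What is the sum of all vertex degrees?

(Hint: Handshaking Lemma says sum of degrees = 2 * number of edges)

Count edges: 7 edges.
By Handshaking Lemma: sum of degrees = 2 * 7 = 14.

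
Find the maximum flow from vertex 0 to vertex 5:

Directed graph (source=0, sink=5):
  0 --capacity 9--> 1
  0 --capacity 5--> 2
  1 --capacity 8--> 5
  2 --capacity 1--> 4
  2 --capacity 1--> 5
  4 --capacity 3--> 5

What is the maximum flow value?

Computing max flow:
  Flow on (0->1): 8/9
  Flow on (0->2): 2/5
  Flow on (1->5): 8/8
  Flow on (2->4): 1/1
  Flow on (2->5): 1/1
  Flow on (4->5): 1/3
Maximum flow = 10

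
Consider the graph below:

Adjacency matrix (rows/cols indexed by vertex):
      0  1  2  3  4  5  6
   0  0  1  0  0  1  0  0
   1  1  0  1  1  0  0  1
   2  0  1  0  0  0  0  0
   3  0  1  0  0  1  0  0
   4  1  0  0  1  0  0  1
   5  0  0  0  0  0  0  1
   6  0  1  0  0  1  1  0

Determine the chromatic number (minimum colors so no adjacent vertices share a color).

The graph has a maximum clique of size 2 (lower bound on chromatic number).
A valid 2-coloring: {0: 1, 1: 0, 2: 1, 3: 1, 4: 0, 5: 0, 6: 1}.
Chromatic number = 2.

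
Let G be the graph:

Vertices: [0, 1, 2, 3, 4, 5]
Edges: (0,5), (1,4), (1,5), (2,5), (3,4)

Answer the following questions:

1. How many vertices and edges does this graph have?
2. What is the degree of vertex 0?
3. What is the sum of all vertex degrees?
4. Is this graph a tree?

Count: 6 vertices, 5 edges.
Vertex 0 has neighbors [5], degree = 1.
Handshaking lemma: 2 * 5 = 10.
A graph is a tree iff it is connected and has exactly n-1 edges. This graph is connected (all 6 vertices in one component) and has 6-1 = 5 edges. It is a tree.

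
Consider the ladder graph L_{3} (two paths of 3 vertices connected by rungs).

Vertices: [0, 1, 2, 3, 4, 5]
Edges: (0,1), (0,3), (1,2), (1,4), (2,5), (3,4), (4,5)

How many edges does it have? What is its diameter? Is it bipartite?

Ladder graph L_{3}: 3 rungs + 2 * (3-1) path edges = 3 + 4 = 7 edges.
Diameter = 3.
Ladder graphs are bipartite (alternating coloring along each path).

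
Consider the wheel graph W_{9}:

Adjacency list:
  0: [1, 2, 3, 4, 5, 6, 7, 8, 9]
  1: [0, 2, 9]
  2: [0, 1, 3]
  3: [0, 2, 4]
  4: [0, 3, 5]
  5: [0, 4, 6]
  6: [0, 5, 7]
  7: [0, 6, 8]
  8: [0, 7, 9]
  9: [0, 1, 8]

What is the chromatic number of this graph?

W_{9} = C_{9} plus a hub adjacent to every cycle vertex.
The outer cycle needs 3 colors (odd cycle); the hub is adjacent to all of them so needs a fresh color.
Chromatic number = 3 + 1 = 4.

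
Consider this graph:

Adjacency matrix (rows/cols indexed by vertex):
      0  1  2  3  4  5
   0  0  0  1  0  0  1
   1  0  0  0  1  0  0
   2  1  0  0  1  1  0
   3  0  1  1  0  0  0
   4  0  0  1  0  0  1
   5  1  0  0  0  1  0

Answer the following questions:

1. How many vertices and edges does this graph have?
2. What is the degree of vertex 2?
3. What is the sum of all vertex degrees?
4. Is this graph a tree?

Count: 6 vertices, 6 edges.
Vertex 2 has neighbors [0, 3, 4], degree = 3.
Handshaking lemma: 2 * 6 = 12.
A tree on 6 vertices has 5 edges. This graph has 6 edges (1 extra). Not a tree.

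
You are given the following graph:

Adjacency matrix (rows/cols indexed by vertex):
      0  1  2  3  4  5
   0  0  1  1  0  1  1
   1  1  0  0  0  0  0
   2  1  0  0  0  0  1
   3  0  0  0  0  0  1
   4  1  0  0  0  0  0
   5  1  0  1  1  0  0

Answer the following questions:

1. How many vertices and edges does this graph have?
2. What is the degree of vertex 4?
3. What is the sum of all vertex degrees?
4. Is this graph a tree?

Count: 6 vertices, 6 edges.
Vertex 4 has neighbors [0], degree = 1.
Handshaking lemma: 2 * 6 = 12.
A tree on 6 vertices has 5 edges. This graph has 6 edges (1 extra). Not a tree.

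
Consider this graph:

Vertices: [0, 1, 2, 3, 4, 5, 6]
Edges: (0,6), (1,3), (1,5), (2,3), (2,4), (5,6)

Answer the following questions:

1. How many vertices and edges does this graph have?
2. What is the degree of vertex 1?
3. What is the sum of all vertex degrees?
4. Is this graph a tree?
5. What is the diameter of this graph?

Count: 7 vertices, 6 edges.
Vertex 1 has neighbors [3, 5], degree = 2.
Handshaking lemma: 2 * 6 = 12.
A graph is a tree iff it is connected and has exactly n-1 edges. This graph is connected (all 7 vertices in one component) and has 7-1 = 6 edges. It is a tree.
Diameter (longest shortest path) = 6.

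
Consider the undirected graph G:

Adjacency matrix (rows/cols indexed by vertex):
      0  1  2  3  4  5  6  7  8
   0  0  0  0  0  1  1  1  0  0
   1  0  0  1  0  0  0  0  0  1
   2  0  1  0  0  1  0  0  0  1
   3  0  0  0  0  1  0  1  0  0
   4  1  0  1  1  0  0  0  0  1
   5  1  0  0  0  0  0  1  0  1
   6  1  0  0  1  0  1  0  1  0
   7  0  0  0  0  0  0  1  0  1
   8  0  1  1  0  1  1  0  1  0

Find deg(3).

Vertex 3 has neighbors [4, 6], so deg(3) = 2.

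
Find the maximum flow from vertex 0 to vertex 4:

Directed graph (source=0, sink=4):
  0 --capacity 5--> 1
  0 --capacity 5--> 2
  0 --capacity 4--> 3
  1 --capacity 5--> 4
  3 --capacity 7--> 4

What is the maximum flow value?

Computing max flow:
  Flow on (0->1): 5/5
  Flow on (0->3): 4/4
  Flow on (1->4): 5/5
  Flow on (3->4): 4/7
Maximum flow = 9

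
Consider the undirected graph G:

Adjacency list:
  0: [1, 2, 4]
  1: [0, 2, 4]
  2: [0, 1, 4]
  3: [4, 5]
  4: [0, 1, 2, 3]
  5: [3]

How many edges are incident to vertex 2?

Vertex 2 has neighbors [0, 1, 4], so deg(2) = 3.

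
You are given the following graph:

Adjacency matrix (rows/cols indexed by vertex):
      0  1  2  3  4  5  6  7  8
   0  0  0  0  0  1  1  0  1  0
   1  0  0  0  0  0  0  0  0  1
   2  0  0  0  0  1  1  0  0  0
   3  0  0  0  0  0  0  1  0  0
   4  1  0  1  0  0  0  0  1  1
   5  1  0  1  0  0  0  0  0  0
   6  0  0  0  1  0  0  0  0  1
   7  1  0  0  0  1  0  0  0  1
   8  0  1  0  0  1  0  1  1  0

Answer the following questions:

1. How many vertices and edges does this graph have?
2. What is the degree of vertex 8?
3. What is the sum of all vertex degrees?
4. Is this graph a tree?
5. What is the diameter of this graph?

Count: 9 vertices, 11 edges.
Vertex 8 has neighbors [1, 4, 6, 7], degree = 4.
Handshaking lemma: 2 * 11 = 22.
A tree on 9 vertices has 8 edges. This graph has 11 edges (3 extra). Not a tree.
Diameter (longest shortest path) = 5.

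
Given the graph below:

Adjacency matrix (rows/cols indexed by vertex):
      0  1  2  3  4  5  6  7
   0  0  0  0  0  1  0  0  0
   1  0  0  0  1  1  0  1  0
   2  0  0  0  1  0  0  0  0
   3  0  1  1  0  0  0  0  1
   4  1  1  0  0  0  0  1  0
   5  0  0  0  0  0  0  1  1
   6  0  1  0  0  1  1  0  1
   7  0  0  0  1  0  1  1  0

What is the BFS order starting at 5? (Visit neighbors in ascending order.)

BFS from vertex 5 (neighbors processed in ascending order):
Visit order: 5, 6, 7, 1, 4, 3, 0, 2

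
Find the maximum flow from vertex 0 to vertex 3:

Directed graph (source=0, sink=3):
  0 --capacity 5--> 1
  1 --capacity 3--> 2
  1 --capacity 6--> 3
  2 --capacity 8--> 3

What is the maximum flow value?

Computing max flow:
  Flow on (0->1): 5/5
  Flow on (1->3): 5/6
Maximum flow = 5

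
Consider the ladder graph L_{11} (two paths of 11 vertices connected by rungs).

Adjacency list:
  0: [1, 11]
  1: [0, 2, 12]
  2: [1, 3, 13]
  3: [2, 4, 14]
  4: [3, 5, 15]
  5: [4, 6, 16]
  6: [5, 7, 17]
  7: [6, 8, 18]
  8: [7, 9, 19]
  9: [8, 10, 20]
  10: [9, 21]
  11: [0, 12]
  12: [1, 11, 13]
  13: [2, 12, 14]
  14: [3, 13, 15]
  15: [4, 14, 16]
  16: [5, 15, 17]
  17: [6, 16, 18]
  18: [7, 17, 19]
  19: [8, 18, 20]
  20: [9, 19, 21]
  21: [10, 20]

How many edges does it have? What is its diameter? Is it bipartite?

Ladder graph L_{11}: 11 rungs + 2 * (11-1) path edges = 11 + 20 = 31 edges.
Diameter = 11.
Ladder graphs are bipartite (alternating coloring along each path).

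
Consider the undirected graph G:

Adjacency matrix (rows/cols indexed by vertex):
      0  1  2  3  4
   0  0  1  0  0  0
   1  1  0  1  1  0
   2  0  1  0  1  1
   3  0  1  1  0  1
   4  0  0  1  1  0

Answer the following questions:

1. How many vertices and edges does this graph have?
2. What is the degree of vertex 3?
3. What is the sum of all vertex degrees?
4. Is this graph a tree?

Count: 5 vertices, 6 edges.
Vertex 3 has neighbors [1, 2, 4], degree = 3.
Handshaking lemma: 2 * 6 = 12.
A tree on 5 vertices has 4 edges. This graph has 6 edges (2 extra). Not a tree.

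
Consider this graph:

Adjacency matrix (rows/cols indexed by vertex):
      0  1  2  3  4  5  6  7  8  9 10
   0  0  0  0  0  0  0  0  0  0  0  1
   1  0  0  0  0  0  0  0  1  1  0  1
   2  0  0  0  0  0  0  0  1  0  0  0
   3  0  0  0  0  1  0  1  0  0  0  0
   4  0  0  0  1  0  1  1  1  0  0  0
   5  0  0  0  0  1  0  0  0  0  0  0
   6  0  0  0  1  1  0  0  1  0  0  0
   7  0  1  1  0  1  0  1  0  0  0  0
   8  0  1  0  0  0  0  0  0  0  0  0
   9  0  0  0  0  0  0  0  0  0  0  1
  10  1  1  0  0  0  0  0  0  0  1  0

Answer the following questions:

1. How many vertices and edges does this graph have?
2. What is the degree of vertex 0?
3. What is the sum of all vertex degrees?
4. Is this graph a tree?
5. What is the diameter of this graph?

Count: 11 vertices, 12 edges.
Vertex 0 has neighbors [10], degree = 1.
Handshaking lemma: 2 * 12 = 24.
A tree on 11 vertices has 10 edges. This graph has 12 edges (2 extra). Not a tree.
Diameter (longest shortest path) = 5.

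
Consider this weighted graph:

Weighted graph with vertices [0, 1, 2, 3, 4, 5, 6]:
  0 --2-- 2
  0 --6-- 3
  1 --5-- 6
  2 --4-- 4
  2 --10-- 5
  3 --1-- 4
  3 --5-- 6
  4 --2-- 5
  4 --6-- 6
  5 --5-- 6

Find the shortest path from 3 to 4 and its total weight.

Using Dijkstra's algorithm from vertex 3:
Shortest path: 3 -> 4
Total weight: 1 = 1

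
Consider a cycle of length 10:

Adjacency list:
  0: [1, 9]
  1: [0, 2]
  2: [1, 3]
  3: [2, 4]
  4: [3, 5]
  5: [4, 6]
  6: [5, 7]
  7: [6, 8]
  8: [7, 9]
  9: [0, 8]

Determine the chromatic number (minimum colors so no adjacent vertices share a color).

This is an even cycle (C_10). Even cycles are bipartite.
Chromatic number = 2.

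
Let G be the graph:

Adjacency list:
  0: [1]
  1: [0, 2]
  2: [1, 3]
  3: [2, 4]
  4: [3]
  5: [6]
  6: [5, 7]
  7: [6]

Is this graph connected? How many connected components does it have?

Checking connectivity: the graph has 2 connected component(s).
Components: [[0, 1, 2, 3, 4], [5, 6, 7]]. The graph is NOT connected.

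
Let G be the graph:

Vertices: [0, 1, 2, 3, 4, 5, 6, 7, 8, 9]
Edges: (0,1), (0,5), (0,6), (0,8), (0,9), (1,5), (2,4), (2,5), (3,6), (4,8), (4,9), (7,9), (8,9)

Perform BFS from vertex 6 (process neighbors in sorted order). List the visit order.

BFS from vertex 6 (neighbors processed in ascending order):
Visit order: 6, 0, 3, 1, 5, 8, 9, 2, 4, 7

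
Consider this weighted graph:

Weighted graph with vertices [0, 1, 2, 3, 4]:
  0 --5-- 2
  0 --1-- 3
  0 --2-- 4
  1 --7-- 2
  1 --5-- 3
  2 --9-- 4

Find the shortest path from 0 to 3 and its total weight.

Using Dijkstra's algorithm from vertex 0:
Shortest path: 0 -> 3
Total weight: 1 = 1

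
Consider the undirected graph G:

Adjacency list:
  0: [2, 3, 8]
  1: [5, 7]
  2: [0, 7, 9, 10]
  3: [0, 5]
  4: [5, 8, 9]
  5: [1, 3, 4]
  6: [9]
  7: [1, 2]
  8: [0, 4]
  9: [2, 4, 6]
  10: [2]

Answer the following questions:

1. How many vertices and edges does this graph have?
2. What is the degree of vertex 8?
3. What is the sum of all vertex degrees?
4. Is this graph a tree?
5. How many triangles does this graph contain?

Count: 11 vertices, 13 edges.
Vertex 8 has neighbors [0, 4], degree = 2.
Handshaking lemma: 2 * 13 = 26.
A tree on 11 vertices has 10 edges. This graph has 13 edges (3 extra). Not a tree.
Number of triangles = 0.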